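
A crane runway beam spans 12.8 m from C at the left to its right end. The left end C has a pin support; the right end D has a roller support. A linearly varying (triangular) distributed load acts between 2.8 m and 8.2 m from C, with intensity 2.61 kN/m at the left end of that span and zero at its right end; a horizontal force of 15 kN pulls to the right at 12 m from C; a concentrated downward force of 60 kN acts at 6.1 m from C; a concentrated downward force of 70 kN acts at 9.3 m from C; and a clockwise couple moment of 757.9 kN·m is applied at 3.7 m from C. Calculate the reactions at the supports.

C_x = -15.00 kN, C_y = -4.150 kN, D_y = 141.2 kN

Resultant of the triangular load: ½ × 2.61 × 5.4 = 7.047 kN, acting at 4.6 m from C (one-third of the span from the peak).
Taking moments about C: D_y·12.8 − (½·2.61·5.4)·4.6 − 60·6.1 − 70·9.3 − 757.9 = 0 → D_y = 1807.3162/12.8 = 141.197 ≈ 141.2 kN.
ΣF_y = 0: C_y + 141.197 − ½·2.61·5.4 − 60 − 70 = 0 → C_y = -4.150 kN.
ΣF_x = 0: C_x + 15 = 0 → C_x = -15.00 kN.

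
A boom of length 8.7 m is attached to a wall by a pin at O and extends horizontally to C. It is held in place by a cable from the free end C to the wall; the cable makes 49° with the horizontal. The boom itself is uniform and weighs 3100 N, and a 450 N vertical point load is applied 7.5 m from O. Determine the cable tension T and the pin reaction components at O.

T = 2568 N, O_x = 1685 N, O_y = 1612 N

ΣM about O: T·sin49°·8.7 − 3100·4.35 − 450·7.5 = 0 → T = 16860/(8.7·0.75471) = 2567.78 ≈ 2568 N.
ΣF_x = 0: O_x − T·cos49° = 0 → O_x = 2567.78 × 0.656059 = 1685 N.
ΣF_y = 0: O_y + T·sin49° − 3100 − 450 = 0 → O_y = 3550 − 2567.78 × 0.75471 = 1612 N.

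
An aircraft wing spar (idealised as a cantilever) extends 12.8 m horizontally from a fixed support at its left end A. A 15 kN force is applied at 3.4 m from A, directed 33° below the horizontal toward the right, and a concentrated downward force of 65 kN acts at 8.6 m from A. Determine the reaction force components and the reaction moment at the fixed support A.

ΣF_x = 0: A_x + 15·cos33° = 0 → A_x = -12.58 kN.
ΣF_y = 0: A_y − 15·sin33° − 65 = 0 → A_y = 73.17 kN.
ΣM about A: M_A − 15·sin33°·3.4 − 65·8.6 = 0 → M_A = 586.8 kN·m.

A_x = -12.58 kN, A_y = 73.17 kN, M_A = 586.8 kN·m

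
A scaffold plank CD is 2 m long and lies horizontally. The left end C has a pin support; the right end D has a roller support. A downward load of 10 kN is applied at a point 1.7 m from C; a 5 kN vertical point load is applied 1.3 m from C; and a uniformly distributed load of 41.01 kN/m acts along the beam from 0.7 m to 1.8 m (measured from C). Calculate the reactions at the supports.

Resultant of the distributed load: 41.01 × 1.1 = 45.111 kN at 1.25 m from C.
Taking moments about C: D_y·2 − 10·1.7 − 5·1.3 − (41.01·1.1)·1.25 = 0 → D_y = 79.88875/2 = 39.9444 ≈ 39.94 kN.
ΣF_y = 0: C_y + 39.9444 − 10 − 5 − 41.01·1.1 = 0 → C_y = 20.17 kN.
ΣF_x = 0: no horizontal applied forces, so C_x = 0.

C_x = 0, C_y = 20.17 kN, D_y = 39.94 kN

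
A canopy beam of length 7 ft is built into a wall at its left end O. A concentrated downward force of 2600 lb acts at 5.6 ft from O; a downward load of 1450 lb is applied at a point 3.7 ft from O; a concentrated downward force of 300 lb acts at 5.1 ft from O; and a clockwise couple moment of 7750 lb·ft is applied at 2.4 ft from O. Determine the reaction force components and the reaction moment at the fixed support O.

O_x = 0, O_y = 4350 lb, M_O = 29200 lb·ft

ΣF_x = 0: O_x = 0.
ΣF_y = 0: O_y − 2600 − 1450 − 300 = 0 → O_y = 4350 lb.
ΣM about O: M_O − 2600·5.6 − 1450·3.7 − 300·5.1 − 7750 = 0 → M_O = 29200 lb·ft.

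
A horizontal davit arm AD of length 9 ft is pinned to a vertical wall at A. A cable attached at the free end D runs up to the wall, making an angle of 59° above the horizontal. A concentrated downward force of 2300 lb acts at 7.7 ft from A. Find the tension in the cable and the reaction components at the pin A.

T = 2296 lb, A_x = 1182 lb, A_y = 332.2 lb

ΣM about A: T·sin59°·9 − 2300·7.7 = 0 → T = 17710/(9·0.857167) = 2295.68 ≈ 2296 lb.
ΣF_x = 0: A_x − T·cos59° = 0 → A_x = 2295.68 × 0.515038 = 1182 lb.
ΣF_y = 0: A_y + T·sin59° − 2300 = 0 → A_y = 2300 − 2295.68 × 0.857167 = 332.2 lb.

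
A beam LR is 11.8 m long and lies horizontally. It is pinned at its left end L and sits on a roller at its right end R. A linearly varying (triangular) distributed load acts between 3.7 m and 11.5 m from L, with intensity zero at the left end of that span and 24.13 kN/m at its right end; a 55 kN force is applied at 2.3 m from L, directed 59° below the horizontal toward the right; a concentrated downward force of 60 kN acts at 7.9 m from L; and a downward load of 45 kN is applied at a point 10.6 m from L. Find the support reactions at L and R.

Resultant of the triangular load: ½ × 24.13 × 7.8 = 94.107 kN, acting at 8.9 m from L (one-third of the span from the peak).
ΣM about L: R_y·11.8 − (½·24.13·7.8)·8.9 − 55·sin59°·2.3 − 60·7.9 − 45·10.6 = 0 → R_y = 1896.98/11.8 = 160.761 ≈ 160.8 kN.
ΣF_y = 0: L_y + 160.761 − ½·24.13·7.8 − 55·sin59° − 60 − 45 = 0 → L_y = 85.49 kN.
ΣF_x = 0: L_x + 55·cos59° = 0 → L_x = -28.33 kN.

L_x = -28.33 kN, L_y = 85.49 kN, R_y = 160.8 kN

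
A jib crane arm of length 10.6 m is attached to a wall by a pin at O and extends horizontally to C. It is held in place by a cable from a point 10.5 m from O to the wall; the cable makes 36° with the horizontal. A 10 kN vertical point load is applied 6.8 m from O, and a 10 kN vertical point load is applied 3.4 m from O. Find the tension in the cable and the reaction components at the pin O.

ΣM about O: T·sin36°·10.5 − 10·6.8 − 10·3.4 = 0 → T = 102/(10.5·0.587785) = 16.5269 ≈ 16.53 kN.
ΣF_x = 0: O_x − T·cos36° = 0 → O_x = 16.5269 × 0.809017 = 13.37 kN.
ΣF_y = 0: O_y + T·sin36° − 10 − 10 = 0 → O_y = 20 − 16.5269 × 0.587785 = 10.29 kN.

T = 16.53 kN, O_x = 13.37 kN, O_y = 10.29 kN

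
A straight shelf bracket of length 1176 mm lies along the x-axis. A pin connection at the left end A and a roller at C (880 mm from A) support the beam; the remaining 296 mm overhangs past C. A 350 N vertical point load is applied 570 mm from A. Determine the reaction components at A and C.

A_x = 0, A_y = 123.3 N, C_y = 226.7 N

ΣM about A: C_y·880 − 350·570 = 0 → C_y = 199500/880 = 226.705 ≈ 226.7 N.
ΣF_y = 0: A_y + 226.705 − 350 = 0 → A_y = 123.3 N.
ΣF_x = 0: no horizontal applied forces, so A_x = 0.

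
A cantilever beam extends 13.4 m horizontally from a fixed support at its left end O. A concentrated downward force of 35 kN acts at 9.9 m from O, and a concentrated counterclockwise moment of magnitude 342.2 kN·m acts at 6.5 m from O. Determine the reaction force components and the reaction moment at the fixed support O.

ΣF_x = 0: O_x = 0.
ΣF_y = 0: O_y − 35 = 0 → O_y = 35.00 kN.
ΣM about O: M_O − 35·9.9 + 342.2 = 0 → M_O = 4.300 kN·m.

O_x = 0, O_y = 35.00 kN, M_O = 4.300 kN·m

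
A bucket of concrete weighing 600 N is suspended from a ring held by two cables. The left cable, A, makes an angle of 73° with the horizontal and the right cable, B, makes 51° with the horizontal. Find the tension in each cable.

ΣF_x = 0: −T_A·cos73° + T_B·cos51° = 0 → T_B = 0.464583·T_A.
ΣF_y = 0: T_A·sin73° + T_B·sin51° = 600.
Substitute: T_A·(0.956305 + 0.464583·0.777146) = 600 → T_A = 455.459 ≈ 455.5 N.
Then T_B = 0.464583 × 455.459 = 211.6 N.

T_A = 455.5 N, T_B = 211.6 N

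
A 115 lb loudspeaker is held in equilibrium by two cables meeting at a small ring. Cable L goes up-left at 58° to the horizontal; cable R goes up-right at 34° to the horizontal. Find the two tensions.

ΣF_x = 0: −T_L·cos58° + T_R·cos34° = 0 → T_R = 0.639198·T_L.
ΣF_y = 0: T_L·sin58° + T_R·sin34° = 115.
Substitute: T_L·(0.848048 + 0.639198·0.559193) = 115 → T_L = 95.3974 ≈ 95.40 lb.
Then T_R = 0.639198 × 95.3974 = 60.98 lb.

T_L = 95.40 lb, T_R = 60.98 lb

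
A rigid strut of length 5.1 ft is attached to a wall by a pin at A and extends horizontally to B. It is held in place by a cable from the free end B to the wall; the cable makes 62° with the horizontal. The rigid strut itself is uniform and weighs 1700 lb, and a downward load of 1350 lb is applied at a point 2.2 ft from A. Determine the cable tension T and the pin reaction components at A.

ΣM about A: T·sin62°·5.1 − 1700·2.55 − 1350·2.2 = 0 → T = 7305/(5.1·0.882948) = 1622.24 ≈ 1622 lb.
ΣF_x = 0: A_x − T·cos62° = 0 → A_x = 1622.24 × 0.469472 = 761.6 lb.
ΣF_y = 0: A_y + T·sin62° − 1700 − 1350 = 0 → A_y = 3050 − 1622.24 × 0.882948 = 1618 lb.

T = 1622 lb, A_x = 761.6 lb, A_y = 1618 lb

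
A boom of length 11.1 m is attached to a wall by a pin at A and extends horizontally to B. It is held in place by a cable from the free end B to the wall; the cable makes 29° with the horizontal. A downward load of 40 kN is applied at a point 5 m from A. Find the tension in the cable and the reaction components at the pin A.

ΣM about A: T·sin29°·11.1 − 40·5 = 0 → T = 200/(11.1·0.48481) = 37.1651 ≈ 37.17 kN.
ΣF_x = 0: A_x − T·cos29° = 0 → A_x = 37.1651 × 0.87462 = 32.51 kN.
ΣF_y = 0: A_y + T·sin29° − 40 = 0 → A_y = 40 − 37.1651 × 0.48481 = 21.98 kN.

T = 37.17 kN, A_x = 32.51 kN, A_y = 21.98 kN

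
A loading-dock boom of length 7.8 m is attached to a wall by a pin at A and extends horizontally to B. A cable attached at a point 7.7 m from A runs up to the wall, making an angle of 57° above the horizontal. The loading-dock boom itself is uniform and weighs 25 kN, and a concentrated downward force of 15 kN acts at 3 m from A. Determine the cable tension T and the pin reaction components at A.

T = 22.07 kN, A_x = 12.02 kN, A_y = 21.49 kN

ΣM about A: T·sin57°·7.7 − 25·3.9 − 15·3 = 0 → T = 142.5/(7.7·0.838671) = 22.0665 ≈ 22.07 kN.
ΣF_x = 0: A_x − T·cos57° = 0 → A_x = 22.0665 × 0.544639 = 12.02 kN.
ΣF_y = 0: A_y + T·sin57° − 25 − 15 = 0 → A_y = 40 − 22.0665 × 0.838671 = 21.49 kN.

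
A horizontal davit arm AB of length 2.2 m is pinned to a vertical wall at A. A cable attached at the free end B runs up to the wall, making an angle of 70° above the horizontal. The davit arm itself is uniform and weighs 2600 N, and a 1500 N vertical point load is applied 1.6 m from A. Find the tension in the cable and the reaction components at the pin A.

ΣM about A: T·sin70°·2.2 − 2600·1.1 − 1500·1.6 = 0 → T = 5260/(2.2·0.939693) = 2544.35 ≈ 2544 N.
ΣF_x = 0: A_x − T·cos70° = 0 → A_x = 2544.35 × 0.34202 = 870.2 N.
ΣF_y = 0: A_y + T·sin70° − 2600 − 1500 = 0 → A_y = 4100 − 2544.35 × 0.939693 = 1709 N.

T = 2544 N, A_x = 870.2 N, A_y = 1709 N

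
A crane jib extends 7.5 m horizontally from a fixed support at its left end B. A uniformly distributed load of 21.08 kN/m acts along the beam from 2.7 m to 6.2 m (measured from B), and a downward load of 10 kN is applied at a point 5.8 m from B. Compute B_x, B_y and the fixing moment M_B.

B_x = 0, B_y = 83.78 kN, M_B = 386.3 kN·m

Resultant of the distributed load: 21.08 × 3.5 = 73.78 kN at 4.45 m from B.
ΣF_x = 0: B_x = 0.
ΣF_y = 0: B_y − 21.08·3.5 − 10 = 0 → B_y = 83.78 kN.
ΣM about B: M_B − (21.08·3.5)·4.45 − 10·5.8 = 0 → M_B = 386.3 kN·m.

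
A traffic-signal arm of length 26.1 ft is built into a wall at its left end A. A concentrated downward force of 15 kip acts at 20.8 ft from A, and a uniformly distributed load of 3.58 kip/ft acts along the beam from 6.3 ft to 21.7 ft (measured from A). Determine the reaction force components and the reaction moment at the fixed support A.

A_x = 0, A_y = 70.13 kip, M_A = 1084 kip·ft

Resultant of the distributed load: 3.58 × 15.4 = 55.132 kip at 14 ft from A.
ΣF_x = 0: A_x = 0.
ΣF_y = 0: A_y − 15 − 3.58·15.4 = 0 → A_y = 70.13 kip.
ΣM about A: M_A − 15·20.8 − (3.58·15.4)·14 = 0 → M_A = 1084 kip·ft.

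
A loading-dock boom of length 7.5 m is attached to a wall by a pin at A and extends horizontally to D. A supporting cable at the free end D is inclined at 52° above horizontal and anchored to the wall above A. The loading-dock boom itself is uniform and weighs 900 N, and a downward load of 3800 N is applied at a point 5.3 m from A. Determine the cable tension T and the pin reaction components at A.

ΣM about A: T·sin52°·7.5 − 900·3.75 − 3800·5.3 = 0 → T = 23515/(7.5·0.788011) = 3978.79 ≈ 3979 N.
ΣF_x = 0: A_x − T·cos52° = 0 → A_x = 3978.79 × 0.615661 = 2450 N.
ΣF_y = 0: A_y + T·sin52° − 900 − 3800 = 0 → A_y = 4700 − 3978.79 × 0.788011 = 1565 N.

T = 3979 N, A_x = 2450 N, A_y = 1565 N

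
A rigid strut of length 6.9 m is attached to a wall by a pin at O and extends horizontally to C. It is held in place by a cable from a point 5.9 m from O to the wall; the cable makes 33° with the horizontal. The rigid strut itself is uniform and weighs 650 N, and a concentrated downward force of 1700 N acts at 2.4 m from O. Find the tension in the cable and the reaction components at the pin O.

ΣM about O: T·sin33°·5.9 − 650·3.45 − 1700·2.4 = 0 → T = 6322.5/(5.9·0.544639) = 1967.56 ≈ 1968 N.
ΣF_x = 0: O_x − T·cos33° = 0 → O_x = 1967.56 × 0.838671 = 1650 N.
ΣF_y = 0: O_y + T·sin33° − 650 − 1700 = 0 → O_y = 2350 − 1967.56 × 0.544639 = 1278 N.

T = 1968 N, O_x = 1650 N, O_y = 1278 N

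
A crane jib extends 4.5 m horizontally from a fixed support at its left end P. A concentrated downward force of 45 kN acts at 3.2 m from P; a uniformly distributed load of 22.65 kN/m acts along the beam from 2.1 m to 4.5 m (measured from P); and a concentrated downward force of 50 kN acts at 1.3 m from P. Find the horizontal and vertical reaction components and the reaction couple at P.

P_x = 0, P_y = 149.4 kN, M_P = 388.4 kN·m

Resultant of the distributed load: 22.65 × 2.4 = 54.36 kN at 3.3 m from P.
ΣF_x = 0: P_x = 0.
ΣF_y = 0: P_y − 45 − 22.65·2.4 − 50 = 0 → P_y = 149.4 kN.
ΣM about P: M_P − 45·3.2 − (22.65·2.4)·3.3 − 50·1.3 = 0 → M_P = 388.4 kN·m.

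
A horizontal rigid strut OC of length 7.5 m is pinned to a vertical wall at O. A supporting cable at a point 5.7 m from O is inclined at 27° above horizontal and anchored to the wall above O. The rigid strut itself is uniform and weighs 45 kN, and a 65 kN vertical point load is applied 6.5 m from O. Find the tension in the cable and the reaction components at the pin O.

ΣM about O: T·sin27°·5.7 − 45·3.75 − 65·6.5 = 0 → T = 591.25/(5.7·0.45399) = 228.481 ≈ 228.5 kN.
ΣF_x = 0: O_x − T·cos27° = 0 → O_x = 228.481 × 0.891007 = 203.6 kN.
ΣF_y = 0: O_y + T·sin27° − 45 − 65 = 0 → O_y = 110 − 228.481 × 0.45399 = 6.272 kN.

T = 228.5 kN, O_x = 203.6 kN, O_y = 6.272 kN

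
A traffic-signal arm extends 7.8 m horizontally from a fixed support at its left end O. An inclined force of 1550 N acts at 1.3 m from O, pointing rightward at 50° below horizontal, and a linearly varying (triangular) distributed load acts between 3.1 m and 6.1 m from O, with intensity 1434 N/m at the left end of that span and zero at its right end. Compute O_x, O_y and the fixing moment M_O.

O_x = -996.3 N, O_y = 3338 N, M_O = 10360 N·m

Resultant of the triangular load: ½ × 1434 × 3 = 2151 N, acting at 4.1 m from O (one-third of the span from the peak).
ΣF_x = 0: O_x + 1550·cos50° = 0 → O_x = -996.3 N.
ΣF_y = 0: O_y − 1550·sin50° − ½·1434·3 = 0 → O_y = 3338 N.
ΣM about O: M_O − 1550·sin50°·1.3 − (½·1434·3)·4.1 = 0 → M_O = 10360 N·m.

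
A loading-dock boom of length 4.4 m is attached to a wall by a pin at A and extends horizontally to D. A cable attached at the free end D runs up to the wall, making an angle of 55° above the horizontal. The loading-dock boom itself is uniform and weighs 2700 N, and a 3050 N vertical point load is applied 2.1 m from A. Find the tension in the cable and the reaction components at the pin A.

ΣM about A: T·sin55°·4.4 − 2700·2.2 − 3050·2.1 = 0 → T = 12345/(4.4·0.819152) = 3425.11 ≈ 3425 N.
ΣF_x = 0: A_x − T·cos55° = 0 → A_x = 3425.11 × 0.573576 = 1965 N.
ΣF_y = 0: A_y + T·sin55° − 2700 − 3050 = 0 → A_y = 5750 − 3425.11 × 0.819152 = 2944 N.

T = 3425 N, A_x = 1965 N, A_y = 2944 N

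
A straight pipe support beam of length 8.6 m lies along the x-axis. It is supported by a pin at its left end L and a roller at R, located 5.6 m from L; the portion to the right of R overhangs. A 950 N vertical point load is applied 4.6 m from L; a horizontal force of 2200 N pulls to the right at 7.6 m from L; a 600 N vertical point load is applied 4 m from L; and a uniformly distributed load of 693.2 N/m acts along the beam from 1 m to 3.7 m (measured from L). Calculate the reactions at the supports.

L_x = -2200 N, L_y = 1427 N, R_y = 1994 N

Resultant of the distributed load: 693.2 × 2.7 = 1871.64 N at 2.35 m from L.
Taking moments about L: R_y·5.6 − 950·4.6 − 600·4 − (693.2·2.7)·2.35 = 0 → R_y = 11168.354/5.6 = 1994.35 ≈ 1994 N.
ΣF_y = 0: L_y + 1994.35 − 950 − 600 − 693.2·2.7 = 0 → L_y = 1427 N.
ΣF_x = 0: L_x + 2200 = 0 → L_x = -2200 N.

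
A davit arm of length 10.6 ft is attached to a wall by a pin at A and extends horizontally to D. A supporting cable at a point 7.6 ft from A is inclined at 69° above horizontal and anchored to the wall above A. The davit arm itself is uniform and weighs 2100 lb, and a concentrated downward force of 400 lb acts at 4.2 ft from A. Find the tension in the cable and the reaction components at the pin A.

T = 1805 lb, A_x = 647.0 lb, A_y = 814.5 lb

ΣM about A: T·sin69°·7.6 − 2100·5.3 − 400·4.2 = 0 → T = 12810/(7.6·0.93358) = 1805.44 ≈ 1805 lb.
ΣF_x = 0: A_x − T·cos69° = 0 → A_x = 1805.44 × 0.358368 = 647.0 lb.
ΣF_y = 0: A_y + T·sin69° − 2100 − 400 = 0 → A_y = 2500 − 1805.44 × 0.93358 = 814.5 lb.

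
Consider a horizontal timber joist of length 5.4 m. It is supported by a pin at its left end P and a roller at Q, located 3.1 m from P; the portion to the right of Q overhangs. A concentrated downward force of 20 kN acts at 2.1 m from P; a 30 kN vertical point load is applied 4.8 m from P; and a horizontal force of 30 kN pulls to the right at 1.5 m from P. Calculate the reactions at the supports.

P_x = -30.00 kN, P_y = -10.00 kN, Q_y = 60.00 kN

Moments about P: Q_y·3.1 − 20·2.1 − 30·4.8 = 0 → Q_y = 186/3.1 = 60.00 kN.
ΣF_y = 0: P_y + 60 − 20 − 30 = 0 → P_y = -10.00 kN.
ΣF_x = 0: P_x + 30 = 0 → P_x = -30.00 kN.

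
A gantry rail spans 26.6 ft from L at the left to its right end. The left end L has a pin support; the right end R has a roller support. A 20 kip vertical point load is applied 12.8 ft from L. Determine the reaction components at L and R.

L_x = 0, L_y = 10.38 kip, R_y = 9.624 kip

ΣM about L: R_y·26.6 − 20·12.8 = 0 → R_y = 256/26.6 = 9.62406 ≈ 9.624 kip.
ΣF_y = 0: L_y + 9.62406 − 20 = 0 → L_y = 10.38 kip.
ΣF_x = 0: no horizontal applied forces, so L_x = 0.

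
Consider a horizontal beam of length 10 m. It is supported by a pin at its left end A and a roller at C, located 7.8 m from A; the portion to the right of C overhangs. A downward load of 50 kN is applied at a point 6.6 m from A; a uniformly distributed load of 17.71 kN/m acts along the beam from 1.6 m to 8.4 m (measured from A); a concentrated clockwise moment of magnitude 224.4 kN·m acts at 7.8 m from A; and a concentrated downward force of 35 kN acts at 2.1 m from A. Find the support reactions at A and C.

A_x = 0, A_y = 47.73 kN, C_y = 157.7 kN

Resultant of the distributed load: 17.71 × 6.8 = 120.428 kN at 5 m from A.
ΣM about A: C_y·7.8 − 50·6.6 − (17.71·6.8)·5 − 224.4 − 35·2.1 = 0 → C_y = 1230.04/7.8 = 157.697 ≈ 157.7 kN.
ΣF_y = 0: A_y + 157.697 − 50 − 17.71·6.8 − 35 = 0 → A_y = 47.73 kN.
ΣF_x = 0: no horizontal applied forces, so A_x = 0.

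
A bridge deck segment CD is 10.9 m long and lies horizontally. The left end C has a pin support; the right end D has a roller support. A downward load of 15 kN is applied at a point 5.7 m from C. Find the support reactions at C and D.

C_x = 0, C_y = 7.156 kN, D_y = 7.844 kN

ΣM about C: D_y·10.9 − 15·5.7 = 0 → D_y = 85.5/10.9 = 7.84404 ≈ 7.844 kN.
ΣF_y = 0: C_y + 7.84404 − 15 = 0 → C_y = 7.156 kN.
ΣF_x = 0: no horizontal applied forces, so C_x = 0.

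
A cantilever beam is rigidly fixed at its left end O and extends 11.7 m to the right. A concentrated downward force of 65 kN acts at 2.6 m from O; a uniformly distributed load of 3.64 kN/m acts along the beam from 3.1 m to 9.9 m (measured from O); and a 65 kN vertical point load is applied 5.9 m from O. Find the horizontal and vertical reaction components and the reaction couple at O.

O_x = 0, O_y = 154.8 kN, M_O = 713.4 kN·m

Resultant of the distributed load: 3.64 × 6.8 = 24.752 kN at 6.5 m from O.
ΣF_x = 0: O_x = 0.
ΣF_y = 0: O_y − 65 − 3.64·6.8 − 65 = 0 → O_y = 154.8 kN.
ΣM about O: M_O − 65·2.6 − (3.64·6.8)·6.5 − 65·5.9 = 0 → M_O = 713.4 kN·m.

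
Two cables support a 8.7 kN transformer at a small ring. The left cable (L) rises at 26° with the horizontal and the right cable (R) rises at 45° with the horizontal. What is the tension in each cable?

T_L = 6.506 kN, T_R = 8.270 kN

ΣF_x = 0: −T_L·cos26° + T_R·cos45° = 0 → T_R = 1.27109·T_L.
ΣF_y = 0: T_L·sin26° + T_R·sin45° = 8.7.
Substitute: T_L·(0.438371 + 1.27109·0.707107) = 8.7 → T_L = 6.50629 ≈ 6.506 kN.
Then T_R = 1.27109 × 6.50629 = 8.270 kN.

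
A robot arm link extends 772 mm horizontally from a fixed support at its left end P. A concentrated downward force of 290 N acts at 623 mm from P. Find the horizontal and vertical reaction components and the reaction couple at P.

ΣF_x = 0: P_x = 0.
ΣF_y = 0: P_y − 290 = 0 → P_y = 290.0 N.
ΣM about P: M_P − 290·623 = 0 → M_P = 180700 N·mm.

P_x = 0, P_y = 290.0 N, M_P = 180700 N·mm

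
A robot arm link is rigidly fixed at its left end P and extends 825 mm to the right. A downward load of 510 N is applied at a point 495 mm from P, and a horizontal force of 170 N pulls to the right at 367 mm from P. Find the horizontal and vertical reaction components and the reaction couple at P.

P_x = -170.0 N, P_y = 510.0 N, M_P = 252400 N·mm

ΣF_x = 0: P_x + 170 = 0 → P_x = -170.0 N.
ΣF_y = 0: P_y − 510 = 0 → P_y = 510.0 N.
ΣM about P: M_P − 510·495 = 0 → M_P = 252400 N·mm.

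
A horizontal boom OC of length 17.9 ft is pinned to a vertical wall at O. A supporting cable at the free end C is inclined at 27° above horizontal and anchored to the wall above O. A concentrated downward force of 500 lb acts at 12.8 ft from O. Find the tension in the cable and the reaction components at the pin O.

ΣM about O: T·sin27°·17.9 − 500·12.8 = 0 → T = 6400/(17.9·0.45399) = 787.555 ≈ 787.6 lb.
ΣF_x = 0: O_x − T·cos27° = 0 → O_x = 787.555 × 0.891007 = 701.7 lb.
ΣF_y = 0: O_y + T·sin27° − 500 = 0 → O_y = 500 − 787.555 × 0.45399 = 142.5 lb.

T = 787.6 lb, O_x = 701.7 lb, O_y = 142.5 lb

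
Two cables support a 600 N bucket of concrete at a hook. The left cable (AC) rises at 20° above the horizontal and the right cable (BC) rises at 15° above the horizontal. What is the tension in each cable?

ΣF_x = 0: −T_AC·cos20° + T_BC·cos15° = 0 → T_BC = 0.972841·T_AC.
ΣF_y = 0: T_AC·sin20° + T_BC·sin15° = 600.
Substitute: T_AC·(0.34202 + 0.972841·0.258819) = 600 → T_AC = 1010.42 ≈ 1010 N.
Then T_BC = 0.972841 × 1010.42 = 983.0 N.

T_AC = 1010 N, T_BC = 983.0 N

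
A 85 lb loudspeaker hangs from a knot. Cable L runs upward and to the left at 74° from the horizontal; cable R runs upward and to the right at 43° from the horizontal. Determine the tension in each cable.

ΣF_x = 0: −T_L·cos74° + T_R·cos43° = 0 → T_R = 0.376887·T_L.
ΣF_y = 0: T_L·sin74° + T_R·sin43° = 85.
Substitute: T_L·(0.961262 + 0.376887·0.681998) = 85 → T_L = 69.7695 ≈ 69.77 lb.
Then T_R = 0.376887 × 69.7695 = 26.30 lb.

T_L = 69.77 lb, T_R = 26.30 lb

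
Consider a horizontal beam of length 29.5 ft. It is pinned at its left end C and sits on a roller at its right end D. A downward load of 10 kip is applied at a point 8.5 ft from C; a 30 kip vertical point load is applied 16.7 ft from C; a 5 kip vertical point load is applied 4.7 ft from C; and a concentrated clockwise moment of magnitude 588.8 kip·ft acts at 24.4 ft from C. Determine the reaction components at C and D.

ΣM about C: D_y·29.5 − 10·8.5 − 30·16.7 − 5·4.7 − 588.8 = 0 → D_y = 1198.3/29.5 = 40.6203 ≈ 40.62 kip.
ΣF_y = 0: C_y + 40.6203 − 10 − 30 − 5 = 0 → C_y = 4.380 kip.
ΣF_x = 0: no horizontal applied forces, so C_x = 0.

C_x = 0, C_y = 4.380 kip, D_y = 40.62 kip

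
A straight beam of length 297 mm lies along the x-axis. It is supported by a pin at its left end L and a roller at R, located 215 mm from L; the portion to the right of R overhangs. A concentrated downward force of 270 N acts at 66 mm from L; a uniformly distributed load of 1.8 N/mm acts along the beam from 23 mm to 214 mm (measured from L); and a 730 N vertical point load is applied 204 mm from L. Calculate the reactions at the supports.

Resultant of the distributed load: 1.8 × 191 = 343.8 N at 118.5 mm from L.
Moments about L: R_y·215 − 270·66 − (1.8·191)·118.5 − 730·204 = 0 → R_y = 207480.3/215 = 965.025 ≈ 965.0 N.
ΣF_y = 0: L_y + 965.025 − 270 − 1.8·191 − 730 = 0 → L_y = 378.8 N.
ΣF_x = 0: no horizontal applied forces, so L_x = 0.

L_x = 0, L_y = 378.8 N, R_y = 965.0 N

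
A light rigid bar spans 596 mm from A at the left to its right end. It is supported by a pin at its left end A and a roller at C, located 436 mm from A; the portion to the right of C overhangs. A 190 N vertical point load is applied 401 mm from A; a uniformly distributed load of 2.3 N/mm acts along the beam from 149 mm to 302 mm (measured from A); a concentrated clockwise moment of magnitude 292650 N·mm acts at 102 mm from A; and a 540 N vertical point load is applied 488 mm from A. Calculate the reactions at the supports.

Resultant of the distributed load: 2.3 × 153 = 351.9 N at 225.5 mm from A.
ΣM about A: C_y·436 − 190·401 − (2.3·153)·225.5 − 292650 − 540·488 = 0 → C_y = 711713.45/436 = 1632.37 ≈ 1632 N.
ΣF_y = 0: A_y + 1632.37 − 190 − 2.3·153 − 540 = 0 → A_y = -550.5 N.
ΣF_x = 0: no horizontal applied forces, so A_x = 0.

A_x = 0, A_y = -550.5 N, C_y = 1632 N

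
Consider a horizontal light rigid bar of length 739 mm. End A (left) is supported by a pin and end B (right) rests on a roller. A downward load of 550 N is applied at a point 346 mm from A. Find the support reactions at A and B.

A_x = 0, A_y = 292.5 N, B_y = 257.5 N

ΣM about A: B_y·739 − 550·346 = 0 → B_y = 190300/739 = 257.51 ≈ 257.5 N.
ΣF_y = 0: A_y + 257.51 − 550 = 0 → A_y = 292.5 N.
ΣF_x = 0: no horizontal applied forces, so A_x = 0.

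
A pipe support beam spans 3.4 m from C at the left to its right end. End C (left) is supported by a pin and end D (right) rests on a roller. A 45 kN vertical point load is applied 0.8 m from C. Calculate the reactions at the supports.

C_x = 0, C_y = 34.41 kN, D_y = 10.59 kN

ΣM about C: D_y·3.4 − 45·0.8 = 0 → D_y = 36/3.4 = 10.5882 ≈ 10.59 kN.
ΣF_y = 0: C_y + 10.5882 − 45 = 0 → C_y = 34.41 kN.
ΣF_x = 0: no horizontal applied forces, so C_x = 0.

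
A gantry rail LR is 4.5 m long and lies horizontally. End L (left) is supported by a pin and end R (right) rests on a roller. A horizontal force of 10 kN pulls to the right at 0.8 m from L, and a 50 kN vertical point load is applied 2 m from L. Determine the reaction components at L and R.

Moments about L: R_y·4.5 − 50·2 = 0 → R_y = 100/4.5 = 22.2222 ≈ 22.22 kN.
ΣF_y = 0: L_y + 22.2222 − 50 = 0 → L_y = 27.78 kN.
ΣF_x = 0: L_x + 10 = 0 → L_x = -10.00 kN.

L_x = -10.00 kN, L_y = 27.78 kN, R_y = 22.22 kN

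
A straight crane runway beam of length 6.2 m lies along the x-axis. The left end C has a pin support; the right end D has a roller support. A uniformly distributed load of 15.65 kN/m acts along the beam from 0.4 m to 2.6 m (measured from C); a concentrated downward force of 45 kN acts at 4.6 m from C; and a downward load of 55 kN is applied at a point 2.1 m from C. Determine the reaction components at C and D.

Resultant of the distributed load: 15.65 × 2.2 = 34.43 kN at 1.5 m from C.
Moments about C: D_y·6.2 − (15.65·2.2)·1.5 − 45·4.6 − 55·2.1 = 0 → D_y = 374.145/6.2 = 60.346 ≈ 60.35 kN.
ΣF_y = 0: C_y + 60.346 − 15.65·2.2 − 45 − 55 = 0 → C_y = 74.08 kN.
ΣF_x = 0: no horizontal applied forces, so C_x = 0.

C_x = 0, C_y = 74.08 kN, D_y = 60.35 kN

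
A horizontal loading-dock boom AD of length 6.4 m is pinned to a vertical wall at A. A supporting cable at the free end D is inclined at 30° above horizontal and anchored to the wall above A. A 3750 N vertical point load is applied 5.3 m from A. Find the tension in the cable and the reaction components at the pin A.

T = 6211 N, A_x = 5379 N, A_y = 644.5 N

ΣM about A: T·sin30°·6.4 − 3750·5.3 = 0 → T = 19875/(6.4·0.5) = 6210.94 ≈ 6211 N.
ΣF_x = 0: A_x − T·cos30° = 0 → A_x = 6210.94 × 0.866025 = 5379 N.
ΣF_y = 0: A_y + T·sin30° − 3750 = 0 → A_y = 3750 − 6210.94 × 0.5 = 644.5 N.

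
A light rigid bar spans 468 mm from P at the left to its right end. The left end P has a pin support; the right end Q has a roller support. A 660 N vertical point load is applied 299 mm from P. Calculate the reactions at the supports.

P_x = 0, P_y = 238.3 N, Q_y = 421.7 N

ΣM about P: Q_y·468 − 660·299 = 0 → Q_y = 197340/468 = 421.667 ≈ 421.7 N.
ΣF_y = 0: P_y + 421.667 − 660 = 0 → P_y = 238.3 N.
ΣF_x = 0: no horizontal applied forces, so P_x = 0.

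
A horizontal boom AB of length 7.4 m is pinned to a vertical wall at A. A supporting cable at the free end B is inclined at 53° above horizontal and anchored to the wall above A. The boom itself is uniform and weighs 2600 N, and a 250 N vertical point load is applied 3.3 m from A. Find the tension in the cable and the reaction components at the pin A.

T = 1767 N, A_x = 1064 N, A_y = 1439 N

ΣM about A: T·sin53°·7.4 − 2600·3.7 − 250·3.3 = 0 → T = 10445/(7.4·0.798636) = 1767.37 ≈ 1767 N.
ΣF_x = 0: A_x − T·cos53° = 0 → A_x = 1767.37 × 0.601815 = 1064 N.
ΣF_y = 0: A_y + T·sin53° − 2600 − 250 = 0 → A_y = 2850 − 1767.37 × 0.798636 = 1439 N.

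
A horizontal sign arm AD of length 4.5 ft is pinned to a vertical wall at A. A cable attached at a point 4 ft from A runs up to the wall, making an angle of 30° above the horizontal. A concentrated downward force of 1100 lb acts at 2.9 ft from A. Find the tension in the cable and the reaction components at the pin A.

ΣM about A: T·sin30°·4 − 1100·2.9 = 0 → T = 3190/(4·0.5) = 1595 lb.
ΣF_x = 0: A_x − T·cos30° = 0 → A_x = 1595 × 0.866025 = 1381 lb.
ΣF_y = 0: A_y + T·sin30° − 1100 = 0 → A_y = 1100 − 1595 × 0.5 = 302.5 lb.

T = 1595 lb, A_x = 1381 lb, A_y = 302.5 lb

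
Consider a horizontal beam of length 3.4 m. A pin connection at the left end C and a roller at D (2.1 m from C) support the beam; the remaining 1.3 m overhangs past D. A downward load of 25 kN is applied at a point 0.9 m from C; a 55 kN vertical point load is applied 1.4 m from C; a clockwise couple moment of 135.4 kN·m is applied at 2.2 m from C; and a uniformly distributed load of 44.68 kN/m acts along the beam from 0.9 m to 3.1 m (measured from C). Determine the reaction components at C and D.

C_x = 0, C_y = -27.18 kN, D_y = 205.5 kN

Resultant of the distributed load: 44.68 × 2.2 = 98.296 kN at 2 m from C.
Taking moments about C: D_y·2.1 − 25·0.9 − 55·1.4 − 135.4 − (44.68·2.2)·2 = 0 → D_y = 431.492/2.1 = 205.472 ≈ 205.5 kN.
ΣF_y = 0: C_y + 205.472 − 25 − 55 − 44.68·2.2 = 0 → C_y = -27.18 kN.
ΣF_x = 0: no horizontal applied forces, so C_x = 0.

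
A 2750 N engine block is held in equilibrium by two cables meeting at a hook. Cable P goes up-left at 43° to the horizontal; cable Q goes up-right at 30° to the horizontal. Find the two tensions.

T_P = 2490 N, T_Q = 2103 N

ΣF_x = 0: −T_P·cos43° + T_Q·cos30° = 0 → T_Q = 0.844495·T_P.
ΣF_y = 0: T_P·sin43° + T_Q·sin30° = 2750.
Substitute: T_P·(0.681998 + 0.844495·0.5) = 2750 → T_P = 2490.39 ≈ 2490 N.
Then T_Q = 0.844495 × 2490.39 = 2103 N.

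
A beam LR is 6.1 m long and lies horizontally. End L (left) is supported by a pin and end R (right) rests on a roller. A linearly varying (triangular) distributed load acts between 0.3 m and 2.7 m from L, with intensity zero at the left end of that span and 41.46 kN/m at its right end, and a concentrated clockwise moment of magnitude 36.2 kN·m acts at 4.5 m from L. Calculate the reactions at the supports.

L_x = 0, L_y = 28.32 kN, R_y = 21.43 kN

Resultant of the triangular load: ½ × 41.46 × 2.4 = 49.752 kN, acting at 1.9 m from L (one-third of the span from the peak).
ΣM about L: R_y·6.1 − (½·41.46·2.4)·1.9 − 36.2 = 0 → R_y = 130.7288/6.1 = 21.431 ≈ 21.43 kN.
ΣF_y = 0: L_y + 21.431 − ½·41.46·2.4 = 0 → L_y = 28.32 kN.
ΣF_x = 0: no horizontal applied forces, so L_x = 0.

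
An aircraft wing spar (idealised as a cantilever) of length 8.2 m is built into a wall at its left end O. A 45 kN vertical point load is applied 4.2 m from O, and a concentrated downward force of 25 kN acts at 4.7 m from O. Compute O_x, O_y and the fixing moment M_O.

O_x = 0, O_y = 70.00 kN, M_O = 306.5 kN·m

ΣF_x = 0: O_x = 0.
ΣF_y = 0: O_y − 45 − 25 = 0 → O_y = 70.00 kN.
ΣM about O: M_O − 45·4.2 − 25·4.7 = 0 → M_O = 306.5 kN·m.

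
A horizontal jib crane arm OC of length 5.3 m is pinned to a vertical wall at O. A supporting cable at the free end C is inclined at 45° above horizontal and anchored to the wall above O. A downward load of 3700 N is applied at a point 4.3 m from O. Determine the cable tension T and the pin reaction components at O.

T = 4245 N, O_x = 3002 N, O_y = 698.1 N

ΣM about O: T·sin45°·5.3 − 3700·4.3 = 0 → T = 15910/(5.3·0.707107) = 4245.31 ≈ 4245 N.
ΣF_x = 0: O_x − T·cos45° = 0 → O_x = 4245.31 × 0.707107 = 3002 N.
ΣF_y = 0: O_y + T·sin45° − 3700 = 0 → O_y = 3700 − 4245.31 × 0.707107 = 698.1 N.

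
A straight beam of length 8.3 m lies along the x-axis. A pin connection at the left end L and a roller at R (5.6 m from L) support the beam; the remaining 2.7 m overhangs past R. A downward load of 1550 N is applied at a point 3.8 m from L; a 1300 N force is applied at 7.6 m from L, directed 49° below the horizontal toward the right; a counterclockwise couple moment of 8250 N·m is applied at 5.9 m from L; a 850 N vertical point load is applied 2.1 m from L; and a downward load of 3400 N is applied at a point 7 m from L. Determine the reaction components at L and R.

L_x = -852.9 N, L_y = 1302 N, R_y = 5479 N

Moments about L: R_y·5.6 − 1550·3.8 − 1300·sin49°·7.6 + 8250 − 850·2.1 − 3400·7 = 0 → R_y = 30681.5/5.6 = 5478.84 ≈ 5479 N.
ΣF_y = 0: L_y + 5478.84 − 1550 − 1300·sin49° − 850 − 3400 = 0 → L_y = 1302 N.
ΣF_x = 0: L_x + 1300·cos49° = 0 → L_x = -852.9 N.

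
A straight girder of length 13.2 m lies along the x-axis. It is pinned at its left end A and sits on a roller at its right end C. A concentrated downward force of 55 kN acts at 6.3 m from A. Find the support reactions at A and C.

ΣM about A: C_y·13.2 − 55·6.3 = 0 → C_y = 346.5/13.2 = 26.25 kN.
ΣF_y = 0: A_y + 26.25 − 55 = 0 → A_y = 28.75 kN.
ΣF_x = 0: no horizontal applied forces, so A_x = 0.

A_x = 0, A_y = 28.75 kN, C_y = 26.25 kN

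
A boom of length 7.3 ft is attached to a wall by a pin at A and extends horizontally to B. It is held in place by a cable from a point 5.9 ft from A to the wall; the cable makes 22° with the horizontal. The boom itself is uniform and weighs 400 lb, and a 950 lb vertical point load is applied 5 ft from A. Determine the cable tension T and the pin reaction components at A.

ΣM about A: T·sin22°·5.9 − 400·3.65 − 950·5 = 0 → T = 6210/(5.9·0.374607) = 2809.72 ≈ 2810 lb.
ΣF_x = 0: A_x − T·cos22° = 0 → A_x = 2809.72 × 0.927184 = 2605 lb.
ΣF_y = 0: A_y + T·sin22° − 400 − 950 = 0 → A_y = 1350 − 2809.72 × 0.374607 = 297.5 lb.

T = 2810 lb, A_x = 2605 lb, A_y = 297.5 lb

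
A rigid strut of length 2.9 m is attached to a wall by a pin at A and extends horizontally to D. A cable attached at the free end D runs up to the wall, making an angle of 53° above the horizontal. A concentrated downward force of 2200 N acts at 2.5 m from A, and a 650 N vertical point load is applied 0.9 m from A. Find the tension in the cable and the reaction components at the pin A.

T = 2627 N, A_x = 1581 N, A_y = 751.7 N

ΣM about A: T·sin53°·2.9 − 2200·2.5 − 650·0.9 = 0 → T = 6085/(2.9·0.798636) = 2627.32 ≈ 2627 N.
ΣF_x = 0: A_x − T·cos53° = 0 → A_x = 2627.32 × 0.601815 = 1581 N.
ΣF_y = 0: A_y + T·sin53° − 2200 − 650 = 0 → A_y = 2850 − 2627.32 × 0.798636 = 751.7 N.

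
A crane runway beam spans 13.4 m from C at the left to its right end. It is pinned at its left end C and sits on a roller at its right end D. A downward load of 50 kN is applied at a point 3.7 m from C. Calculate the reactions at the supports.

Taking moments about C: D_y·13.4 − 50·3.7 = 0 → D_y = 185/13.4 = 13.806 ≈ 13.81 kN.
ΣF_y = 0: C_y + 13.806 − 50 = 0 → C_y = 36.19 kN.
ΣF_x = 0: no horizontal applied forces, so C_x = 0.

C_x = 0, C_y = 36.19 kN, D_y = 13.81 kN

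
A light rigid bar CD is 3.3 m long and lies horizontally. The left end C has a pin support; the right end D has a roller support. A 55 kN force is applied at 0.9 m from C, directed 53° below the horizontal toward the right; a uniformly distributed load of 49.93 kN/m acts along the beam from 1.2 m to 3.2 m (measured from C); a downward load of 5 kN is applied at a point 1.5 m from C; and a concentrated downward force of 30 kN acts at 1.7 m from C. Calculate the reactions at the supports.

Resultant of the distributed load: 49.93 × 2 = 99.86 kN at 2.2 m from C.
Taking moments about C: D_y·3.3 − 55·sin53°·0.9 − (49.93·2)·2.2 − 5·1.5 − 30·1.7 = 0 → D_y = 317.724/3.3 = 96.28 kN.
ΣF_y = 0: C_y + 96.28 − 55·sin53° − 49.93·2 − 5 − 30 = 0 → C_y = 82.50 kN.
ΣF_x = 0: C_x + 55·cos53° = 0 → C_x = -33.10 kN.

C_x = -33.10 kN, C_y = 82.50 kN, D_y = 96.28 kN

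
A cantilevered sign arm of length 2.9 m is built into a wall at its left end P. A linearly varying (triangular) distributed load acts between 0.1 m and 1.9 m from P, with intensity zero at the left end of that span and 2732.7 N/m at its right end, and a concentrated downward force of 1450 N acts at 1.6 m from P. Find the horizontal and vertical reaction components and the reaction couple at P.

Resultant of the triangular load: ½ × 2732.7 × 1.8 = 2459.43 N, acting at 1.3 m from P (one-third of the span from the peak).
ΣF_x = 0: P_x = 0.
ΣF_y = 0: P_y − ½·2732.7·1.8 − 1450 = 0 → P_y = 3909 N.
ΣM about P: M_P − (½·2732.7·1.8)·1.3 − 1450·1.6 = 0 → M_P = 5517 N·m.

P_x = 0, P_y = 3909 N, M_P = 5517 N·m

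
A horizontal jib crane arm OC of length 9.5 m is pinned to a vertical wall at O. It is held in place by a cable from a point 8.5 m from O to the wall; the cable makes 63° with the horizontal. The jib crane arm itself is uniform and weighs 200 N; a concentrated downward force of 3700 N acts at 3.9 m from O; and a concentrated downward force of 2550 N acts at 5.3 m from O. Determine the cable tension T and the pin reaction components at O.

ΣM about O: T·sin63°·8.5 − 200·4.75 − 3700·3.9 − 2550·5.3 = 0 → T = 28895/(8.5·0.891007) = 3815.25 ≈ 3815 N.
ΣF_x = 0: O_x − T·cos63° = 0 → O_x = 3815.25 × 0.45399 = 1732 N.
ΣF_y = 0: O_y + T·sin63° − 200 − 3700 − 2550 = 0 → O_y = 6450 − 3815.25 × 0.891007 = 3051 N.

T = 3815 N, O_x = 1732 N, O_y = 3051 N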